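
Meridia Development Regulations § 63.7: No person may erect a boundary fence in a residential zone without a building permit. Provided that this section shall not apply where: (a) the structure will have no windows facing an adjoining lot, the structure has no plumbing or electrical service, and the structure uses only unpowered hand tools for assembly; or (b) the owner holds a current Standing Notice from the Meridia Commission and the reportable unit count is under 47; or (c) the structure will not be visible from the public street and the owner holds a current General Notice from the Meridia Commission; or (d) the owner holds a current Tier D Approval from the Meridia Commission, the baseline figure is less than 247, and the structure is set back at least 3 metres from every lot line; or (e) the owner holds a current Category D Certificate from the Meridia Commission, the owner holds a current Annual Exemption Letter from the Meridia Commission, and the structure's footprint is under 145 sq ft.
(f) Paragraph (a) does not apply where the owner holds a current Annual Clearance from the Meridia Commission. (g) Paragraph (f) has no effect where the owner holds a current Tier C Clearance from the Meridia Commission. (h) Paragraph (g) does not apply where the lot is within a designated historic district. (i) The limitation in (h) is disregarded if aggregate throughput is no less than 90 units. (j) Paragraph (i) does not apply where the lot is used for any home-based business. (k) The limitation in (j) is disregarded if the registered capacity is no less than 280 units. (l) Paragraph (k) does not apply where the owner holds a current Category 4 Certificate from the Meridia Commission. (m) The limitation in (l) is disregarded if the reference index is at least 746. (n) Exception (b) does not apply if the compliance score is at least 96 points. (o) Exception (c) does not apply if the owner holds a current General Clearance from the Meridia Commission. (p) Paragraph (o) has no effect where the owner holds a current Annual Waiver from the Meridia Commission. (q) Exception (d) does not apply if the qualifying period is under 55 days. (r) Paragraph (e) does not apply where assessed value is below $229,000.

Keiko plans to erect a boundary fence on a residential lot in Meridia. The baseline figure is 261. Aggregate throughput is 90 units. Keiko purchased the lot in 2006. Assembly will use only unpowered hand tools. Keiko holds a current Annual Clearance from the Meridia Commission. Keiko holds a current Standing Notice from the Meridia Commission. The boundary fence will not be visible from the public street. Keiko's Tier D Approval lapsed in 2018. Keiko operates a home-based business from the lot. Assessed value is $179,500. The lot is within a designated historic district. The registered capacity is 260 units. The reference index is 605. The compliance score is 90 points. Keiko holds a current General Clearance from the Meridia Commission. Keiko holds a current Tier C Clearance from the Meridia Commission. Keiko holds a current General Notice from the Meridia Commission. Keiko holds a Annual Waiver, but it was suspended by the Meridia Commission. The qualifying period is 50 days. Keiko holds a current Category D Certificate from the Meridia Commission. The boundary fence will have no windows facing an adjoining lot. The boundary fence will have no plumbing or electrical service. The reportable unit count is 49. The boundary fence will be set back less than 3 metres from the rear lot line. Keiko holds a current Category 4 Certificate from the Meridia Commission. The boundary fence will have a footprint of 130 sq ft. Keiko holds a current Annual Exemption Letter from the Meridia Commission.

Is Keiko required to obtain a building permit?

Yes — Keiko must obtain a building permit.

Exception (a)'s conditions are all satisfied: no windows face an adjoining lot; there is no plumbing or electrical service; assembly uses only hand tools. But applying paragraphs (f)–(m): (f) operates against (a): a current Annual Clearance is held. (g) applies (a current Tier C Clearance is held), but is overridden by (h): (h) operates against (g): the lot is in a historic district. (i) is engaged (aggregate throughput is 90 units, meeting the 90 units threshold), but is displaced by (j): (j) operates against (i): a home-based business operates on the lot. (k) is inapplicable (the registered capacity is 260 units, short of 280 units), so (j) stands. Exception (a) does not apply.
Exception (b) does not apply: the reportable unit count is 49, not under 47.
All of (c)'s requirements are met (the structure will not be visible from the street; a current General Notice is held). But applying paragraphs (o)–(p): (o) operates against (c): a current General Clearance is held. (p), which would lift (o), does not operate here — there is no Annual Waiver in force. (c) is therefore removed.
Exception (d) fails — there is no Tier D Approval in force.
Exception (e): a current Category D Certificate is held; a current Annual Exemption Letter is held; the structure's footprint is 130 sq ft, under the 145 sq ft limit — every condition holds. However, paragraph (r) must be considered: (r) operates against (e): assessed value is $179,500, below the $229,000 limit. (e) is therefore removed.
No exception displaces § 63.7.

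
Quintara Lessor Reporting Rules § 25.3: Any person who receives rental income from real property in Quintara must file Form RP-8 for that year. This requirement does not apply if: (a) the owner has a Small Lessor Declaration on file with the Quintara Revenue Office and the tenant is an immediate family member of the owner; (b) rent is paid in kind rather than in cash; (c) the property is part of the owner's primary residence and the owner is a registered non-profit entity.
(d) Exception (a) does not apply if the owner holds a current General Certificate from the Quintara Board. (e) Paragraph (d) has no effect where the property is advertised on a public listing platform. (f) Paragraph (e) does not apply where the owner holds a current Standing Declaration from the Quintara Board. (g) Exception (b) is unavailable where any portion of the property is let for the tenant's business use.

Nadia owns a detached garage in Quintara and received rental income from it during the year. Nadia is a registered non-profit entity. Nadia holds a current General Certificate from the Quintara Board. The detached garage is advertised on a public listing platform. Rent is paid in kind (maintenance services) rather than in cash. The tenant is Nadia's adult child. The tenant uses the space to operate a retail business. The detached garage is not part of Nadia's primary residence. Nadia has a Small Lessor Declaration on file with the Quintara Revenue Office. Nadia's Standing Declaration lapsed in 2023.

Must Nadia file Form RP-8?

No — exception (a) applies; Nadia is not required to file Form RP-8.

Exception (a): a Small Lessor Declaration is on file; the tenant is an immediate family member — every condition holds. Applying paragraphs (d)–(f): (d) would limit (a) — a current General Certificate is held — but (e) sets (d) aside: (e) operates against (d): the property is publicly advertised. (f) is not engaged (the Standing Declaration is not current), so (e) stands. (a) remains available.
Exception (b)'s conditions are all satisfied: rent is paid in kind. But applying paragraph (g): (g) operates against (b): the space is let for business use. Exception (b) does not apply.
Exception (c) does not apply: the detached garage is not part of the primary residence.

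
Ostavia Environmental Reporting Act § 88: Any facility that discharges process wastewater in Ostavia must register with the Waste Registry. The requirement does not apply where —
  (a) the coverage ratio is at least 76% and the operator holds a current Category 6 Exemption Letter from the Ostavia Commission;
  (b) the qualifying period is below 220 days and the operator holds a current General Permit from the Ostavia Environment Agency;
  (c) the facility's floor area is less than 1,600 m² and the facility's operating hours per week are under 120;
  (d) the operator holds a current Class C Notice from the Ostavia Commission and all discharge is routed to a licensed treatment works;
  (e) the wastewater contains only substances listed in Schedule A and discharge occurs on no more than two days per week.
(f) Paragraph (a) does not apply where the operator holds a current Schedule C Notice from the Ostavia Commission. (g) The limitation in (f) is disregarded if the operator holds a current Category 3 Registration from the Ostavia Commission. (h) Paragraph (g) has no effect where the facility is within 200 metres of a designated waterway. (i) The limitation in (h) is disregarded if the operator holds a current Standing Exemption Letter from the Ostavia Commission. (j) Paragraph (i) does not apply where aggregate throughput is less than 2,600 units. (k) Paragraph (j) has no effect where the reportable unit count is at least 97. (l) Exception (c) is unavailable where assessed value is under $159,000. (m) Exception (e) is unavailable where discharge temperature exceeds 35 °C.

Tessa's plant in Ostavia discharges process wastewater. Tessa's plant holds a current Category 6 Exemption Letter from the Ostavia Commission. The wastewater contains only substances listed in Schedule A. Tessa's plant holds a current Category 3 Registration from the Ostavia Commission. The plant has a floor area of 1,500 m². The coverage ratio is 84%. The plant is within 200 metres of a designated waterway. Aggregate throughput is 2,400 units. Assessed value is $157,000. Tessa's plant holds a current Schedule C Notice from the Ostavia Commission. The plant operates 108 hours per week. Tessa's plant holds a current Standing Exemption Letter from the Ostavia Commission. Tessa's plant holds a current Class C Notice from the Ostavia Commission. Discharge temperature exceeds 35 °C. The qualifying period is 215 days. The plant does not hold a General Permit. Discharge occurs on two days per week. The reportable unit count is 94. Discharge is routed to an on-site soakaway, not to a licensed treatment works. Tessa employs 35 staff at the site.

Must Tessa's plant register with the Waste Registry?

Exception (a)'s conditions are all satisfied: the coverage ratio is 84%, meeting the 76% threshold; a current Category 6 Exemption Letter is held. But: (f) operates against (a): a current Schedule C Notice is held. (g) is triggered (a current Category 3 Registration is held), but is displaced by (h): (h) operates against (g): the plant is within 200 m of a designated waterway. (i) would limit (h) — a current Standing Exemption Letter is held — but (j) sets (i) aside: (j) operates against (i): aggregate throughput is 2,400 units, less than the 2,600 units limit. (k), which would lift (j), is not engaged — the reportable unit count is 94, short of 97. So (a) is unavailable.
Exception (b) fails — no General Permit is held.
Exception (c)'s conditions are all satisfied: the facility's floor area is 1,500 m², less than the 1,600 m² limit; the facility's operating hours per week are 108, under the 120 limit. However, paragraph (l) must be considered: (l) operates against (c): assessed value is $157,000, under the $159,000 limit. Exception (c) does not apply.
Exception (d) does not apply: discharge is not routed to a licensed treatment works.
Exception (e) is satisfied on its face — the wastewater is Schedule-A-only; discharge occurs on no more than two days per week. Turning to paragraph (m): (m) operates against (e): discharge temperature exceeds 35 °C. (e) is therefore removed.
No exception is made out. Tessa's plant falls within the general rule.

Yes — Tessa's plant must register with the Waste Registry.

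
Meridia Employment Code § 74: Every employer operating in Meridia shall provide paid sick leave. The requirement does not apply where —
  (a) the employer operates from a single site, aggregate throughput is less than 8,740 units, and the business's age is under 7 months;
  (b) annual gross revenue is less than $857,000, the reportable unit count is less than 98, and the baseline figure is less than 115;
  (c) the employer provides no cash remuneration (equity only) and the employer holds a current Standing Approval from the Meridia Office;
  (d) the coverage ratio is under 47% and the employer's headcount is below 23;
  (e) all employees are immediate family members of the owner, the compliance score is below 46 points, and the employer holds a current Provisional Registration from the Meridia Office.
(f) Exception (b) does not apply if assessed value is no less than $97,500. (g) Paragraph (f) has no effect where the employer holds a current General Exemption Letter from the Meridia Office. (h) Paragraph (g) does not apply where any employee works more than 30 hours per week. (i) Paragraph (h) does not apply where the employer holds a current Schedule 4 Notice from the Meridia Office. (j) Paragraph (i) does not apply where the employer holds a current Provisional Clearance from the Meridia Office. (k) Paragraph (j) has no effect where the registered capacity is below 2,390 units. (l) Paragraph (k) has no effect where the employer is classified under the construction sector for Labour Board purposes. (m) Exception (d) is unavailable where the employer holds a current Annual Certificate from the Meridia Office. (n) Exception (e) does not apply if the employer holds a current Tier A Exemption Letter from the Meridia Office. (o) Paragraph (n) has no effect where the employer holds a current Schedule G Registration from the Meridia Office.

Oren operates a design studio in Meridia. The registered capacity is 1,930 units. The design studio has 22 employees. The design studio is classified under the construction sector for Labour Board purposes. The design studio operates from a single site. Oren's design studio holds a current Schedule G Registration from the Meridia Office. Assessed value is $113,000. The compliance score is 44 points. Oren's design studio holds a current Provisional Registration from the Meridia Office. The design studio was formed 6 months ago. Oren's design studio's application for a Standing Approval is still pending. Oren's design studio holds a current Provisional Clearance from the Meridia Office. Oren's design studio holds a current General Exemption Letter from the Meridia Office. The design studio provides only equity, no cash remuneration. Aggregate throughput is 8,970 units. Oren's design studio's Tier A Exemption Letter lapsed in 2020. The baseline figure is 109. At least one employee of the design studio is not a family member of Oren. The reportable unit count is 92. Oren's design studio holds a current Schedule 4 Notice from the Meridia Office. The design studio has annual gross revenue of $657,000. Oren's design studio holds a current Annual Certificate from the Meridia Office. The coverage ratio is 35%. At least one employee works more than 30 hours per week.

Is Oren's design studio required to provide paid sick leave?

Exception (a) requires that aggregate throughput is less than 8,740 units; but aggregate throughput is 8,970 units, not less than 8,740 units, so (a) is unavailable.
Exception (b) is satisfied on its face — annual gross revenue is $657,000, less than the $857,000 limit; the reportable unit count is 92, less than the 98 limit; the baseline figure is 109, less than the 115 limit. Turning to paragraphs (f)–(l): (f) applies — assessed value is $113,000, meeting the $97,500 threshold. (g) would limit (f) — a current General Exemption Letter is held — but (h) sets (g) aside: (h) operates against (g): at least one employee exceeds 30 hours/week. (i) is engaged (a current Schedule 4 Notice is held), but is set aside by (j): (j) is triggered — a current Provisional Clearance is held. (k) applies (the registered capacity is 1,930 units, below the 2,390 units limit), but is set aside by (l): (l) operates against (k): the design studio is classified under the construction sector. (b) is therefore removed.
Exception (c) requires that the employer holds a current Standing Approval from the Meridia Office; but no current Standing Approval is held, so (c) is unavailable.
All of (d)'s requirements are met (the coverage ratio is 35%, under the 47% limit; the employer's headcount is 22, below the 23 limit). But: (m) operates against (d): a current Annual Certificate is held. (d) is therefore removed.
Exception (e) requires that all employees are immediate family members of the owner; but at least one employee is not a family member, so (e) is unavailable.
Every exception is unavailable, so the rule governs.

Yes — Oren's design studio must provide paid sick leave.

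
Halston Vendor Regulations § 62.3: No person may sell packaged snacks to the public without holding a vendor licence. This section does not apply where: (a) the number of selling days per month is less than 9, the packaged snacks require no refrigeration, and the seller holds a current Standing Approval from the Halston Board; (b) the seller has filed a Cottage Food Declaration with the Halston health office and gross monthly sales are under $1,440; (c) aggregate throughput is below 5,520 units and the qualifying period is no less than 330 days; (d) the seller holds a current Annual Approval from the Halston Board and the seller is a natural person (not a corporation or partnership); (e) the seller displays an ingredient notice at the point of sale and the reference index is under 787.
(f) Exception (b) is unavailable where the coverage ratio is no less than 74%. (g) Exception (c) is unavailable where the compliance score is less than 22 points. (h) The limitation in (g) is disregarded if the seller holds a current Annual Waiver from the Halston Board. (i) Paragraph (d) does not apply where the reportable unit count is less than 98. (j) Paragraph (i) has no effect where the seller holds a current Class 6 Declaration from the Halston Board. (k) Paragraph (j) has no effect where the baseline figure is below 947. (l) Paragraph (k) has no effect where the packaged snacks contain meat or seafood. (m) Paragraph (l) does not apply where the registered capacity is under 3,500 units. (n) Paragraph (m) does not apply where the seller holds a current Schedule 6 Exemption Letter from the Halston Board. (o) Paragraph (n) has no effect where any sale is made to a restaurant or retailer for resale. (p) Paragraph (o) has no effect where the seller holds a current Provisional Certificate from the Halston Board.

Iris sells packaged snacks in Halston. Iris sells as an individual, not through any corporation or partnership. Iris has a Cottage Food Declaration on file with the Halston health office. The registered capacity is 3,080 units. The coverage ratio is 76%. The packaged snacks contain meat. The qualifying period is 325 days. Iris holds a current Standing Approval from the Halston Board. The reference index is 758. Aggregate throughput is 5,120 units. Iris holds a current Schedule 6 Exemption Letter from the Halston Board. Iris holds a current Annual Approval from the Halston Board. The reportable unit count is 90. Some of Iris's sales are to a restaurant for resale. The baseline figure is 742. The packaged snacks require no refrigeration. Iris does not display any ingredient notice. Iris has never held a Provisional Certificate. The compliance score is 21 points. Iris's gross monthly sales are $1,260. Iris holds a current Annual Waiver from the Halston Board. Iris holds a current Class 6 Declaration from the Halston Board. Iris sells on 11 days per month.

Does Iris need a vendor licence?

Exception (a) does not apply: the number of selling days per month is 11, not less than 9.
Exception (b)'s conditions are all satisfied: a Cottage Food Declaration is on file; gross monthly sales are $1,260, under the $1,440 limit. But applying paragraph (f): (f) is engaged — the coverage ratio is 76%, meeting the 74% threshold. Exception (b) does not apply.
Exception (c) does not apply: the qualifying period is 325 days, short of 330 days.
Exception (d): a current Annual Approval is held; the seller is a natural person — every condition holds. But applying paragraphs (i)–(p): (i) operates — the reportable unit count is 90, less than the 98 limit. (j) would limit (i) — a current Class 6 Declaration is held — but (k) sets (j) aside: (k) operates against (j): the baseline figure is 742, below the 947 limit. (l) would limit (k) — the packaged snacks contain meat — but (m) sets (l) aside: (m) is triggered — the registered capacity is 3,080 units, under the 3,500 units limit. (n) would limit (m) — a current Schedule 6 Exemption Letter is held — but (o) sets (n) aside: (o) operates against (n): some sales are to a restaurant for resale. (p), which would lift (o), is not engaged — no current Provisional Certificate is held. Exception (d) does not apply.
Exception (e) fails — no ingredient notice is displayed.
Every exception is unavailable, so the rule governs.

Yes — Iris must hold a vendor licence.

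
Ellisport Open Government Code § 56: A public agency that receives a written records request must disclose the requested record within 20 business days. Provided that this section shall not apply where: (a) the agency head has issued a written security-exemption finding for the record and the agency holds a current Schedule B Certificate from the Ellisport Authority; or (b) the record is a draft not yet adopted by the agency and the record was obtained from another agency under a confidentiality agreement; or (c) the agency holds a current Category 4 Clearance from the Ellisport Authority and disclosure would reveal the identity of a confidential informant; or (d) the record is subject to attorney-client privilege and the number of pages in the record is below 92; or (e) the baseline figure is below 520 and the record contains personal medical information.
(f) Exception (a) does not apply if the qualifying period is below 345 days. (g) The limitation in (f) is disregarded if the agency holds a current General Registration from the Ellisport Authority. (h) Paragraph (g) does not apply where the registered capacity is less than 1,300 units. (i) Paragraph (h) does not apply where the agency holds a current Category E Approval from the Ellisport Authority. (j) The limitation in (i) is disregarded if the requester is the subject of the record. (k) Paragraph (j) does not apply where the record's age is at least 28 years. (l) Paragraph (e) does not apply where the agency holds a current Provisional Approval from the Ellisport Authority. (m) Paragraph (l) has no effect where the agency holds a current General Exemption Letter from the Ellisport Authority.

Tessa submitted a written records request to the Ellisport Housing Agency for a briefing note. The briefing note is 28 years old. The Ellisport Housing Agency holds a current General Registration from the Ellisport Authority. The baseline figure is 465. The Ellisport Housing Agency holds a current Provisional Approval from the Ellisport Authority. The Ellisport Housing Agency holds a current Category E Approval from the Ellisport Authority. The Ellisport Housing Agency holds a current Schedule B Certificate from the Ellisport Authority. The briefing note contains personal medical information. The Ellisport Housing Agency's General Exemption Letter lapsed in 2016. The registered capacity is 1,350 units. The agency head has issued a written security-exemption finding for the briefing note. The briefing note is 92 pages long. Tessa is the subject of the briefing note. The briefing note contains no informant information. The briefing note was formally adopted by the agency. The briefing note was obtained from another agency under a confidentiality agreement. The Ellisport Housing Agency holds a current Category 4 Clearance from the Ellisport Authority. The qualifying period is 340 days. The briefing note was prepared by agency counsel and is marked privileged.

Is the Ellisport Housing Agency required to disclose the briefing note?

Exception (a) is satisfied on its face — a written security-exemption finding has been issued; a current Schedule B Certificate is held. Applying paragraphs (f)–(k): (f) would limit (a) — the qualifying period is 340 days, below the 345 days limit — but (g) sets (f) aside: (g) operates against (f): a current General Registration is held. (h) is not triggered (the registered capacity is 1,350 units, not less than 1,300 units), so (g) stands. So (a) applies.
Exception (b) fails — the briefing note has been formally adopted.
Exception (c) requires that disclosure would reveal the identity of a confidential informant; but the briefing note contains no informant information, so (c) is unavailable.
Exception (d) fails — the number of pages in the record is 92, not below 92.
Exception (e): the baseline figure is 465, below the 520 limit; the briefing note contains personal medical information — every condition holds. But: (l) operates against (e): a current Provisional Approval is held. (m) is inapplicable (no current General Exemption Letter is held), so (l) stands. (e) is therefore removed.

No — exception (a) applies; the Ellisport Housing Agency is not required to disclose the briefing note.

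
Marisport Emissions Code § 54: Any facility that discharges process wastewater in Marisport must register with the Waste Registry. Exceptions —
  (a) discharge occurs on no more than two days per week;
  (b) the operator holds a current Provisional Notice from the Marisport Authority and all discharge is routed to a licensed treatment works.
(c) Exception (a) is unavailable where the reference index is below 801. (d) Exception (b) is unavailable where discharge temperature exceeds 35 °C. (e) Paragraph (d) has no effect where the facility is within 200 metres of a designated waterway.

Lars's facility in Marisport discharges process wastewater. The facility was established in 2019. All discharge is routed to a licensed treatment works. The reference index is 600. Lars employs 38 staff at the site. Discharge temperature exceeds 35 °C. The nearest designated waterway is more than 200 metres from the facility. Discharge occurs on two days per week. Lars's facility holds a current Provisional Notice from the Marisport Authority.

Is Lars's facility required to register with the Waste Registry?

All of (a)'s requirements are met (discharge occurs on no more than two days per week). Turning to paragraph (c): (c) applies — the reference index is 600, below the 801 limit. So (a) is unavailable.
Exception (b) is satisfied on its face — a current Provisional Notice is held; discharge is routed to a licensed treatment works. Turning to paragraphs (d)–(e): (d) is engaged — discharge temperature exceeds 35 °C. (e) is inapplicable (the facility is more than 200 m from any designated waterway), so (d) stands. So (b) is unavailable.
None of the exceptions is available; § 54 applies in full.

Yes — Lars's facility must register with the Waste Registry.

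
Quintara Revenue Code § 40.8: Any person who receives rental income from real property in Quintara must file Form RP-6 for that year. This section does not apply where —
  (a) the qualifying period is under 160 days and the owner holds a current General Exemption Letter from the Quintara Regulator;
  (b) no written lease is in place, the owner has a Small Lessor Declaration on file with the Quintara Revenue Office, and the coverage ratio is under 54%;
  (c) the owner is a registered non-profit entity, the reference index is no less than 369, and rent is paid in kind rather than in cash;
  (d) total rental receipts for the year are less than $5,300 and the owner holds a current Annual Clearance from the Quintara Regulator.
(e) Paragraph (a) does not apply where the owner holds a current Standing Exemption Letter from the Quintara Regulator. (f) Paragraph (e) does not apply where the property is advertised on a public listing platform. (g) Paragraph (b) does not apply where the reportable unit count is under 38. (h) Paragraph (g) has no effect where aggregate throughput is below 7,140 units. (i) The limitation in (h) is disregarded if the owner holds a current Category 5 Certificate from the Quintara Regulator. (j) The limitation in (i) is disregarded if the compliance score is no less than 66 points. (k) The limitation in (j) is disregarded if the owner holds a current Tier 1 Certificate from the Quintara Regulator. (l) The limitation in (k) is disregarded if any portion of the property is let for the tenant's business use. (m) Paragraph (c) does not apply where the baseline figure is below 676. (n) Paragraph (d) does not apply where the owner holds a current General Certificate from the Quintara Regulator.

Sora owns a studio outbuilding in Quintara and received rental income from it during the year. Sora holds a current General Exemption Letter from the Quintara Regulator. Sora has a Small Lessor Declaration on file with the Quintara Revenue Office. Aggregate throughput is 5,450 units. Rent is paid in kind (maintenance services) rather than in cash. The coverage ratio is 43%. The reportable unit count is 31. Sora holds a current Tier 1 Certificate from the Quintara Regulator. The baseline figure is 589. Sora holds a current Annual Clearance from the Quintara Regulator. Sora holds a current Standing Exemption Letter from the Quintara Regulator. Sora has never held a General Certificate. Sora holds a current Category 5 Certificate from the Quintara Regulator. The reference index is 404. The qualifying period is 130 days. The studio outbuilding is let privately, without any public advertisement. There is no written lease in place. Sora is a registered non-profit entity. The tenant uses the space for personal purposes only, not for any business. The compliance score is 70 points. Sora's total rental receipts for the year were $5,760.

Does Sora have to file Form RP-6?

Yes — Sora must file Form RP-6.

Exception (a)'s conditions are all satisfied: the qualifying period is 130 days, under the 160 days limit; a current General Exemption Letter is held. Turning to paragraphs (e)–(f): (e) operates against (a): a current Standing Exemption Letter is held. (f) does not operate here (the property is let privately without advertisement), so (e) stands. So (a) is unavailable.
All of (b)'s requirements are met (there is no written lease; a Small Lessor Declaration is on file; the coverage ratio is 43%, under the 54% limit). Turning to paragraphs (g)–(l): (g) is triggered — the reportable unit count is 31, under the 38 limit. (h) operates (aggregate throughput is 5,450 units, below the 7,140 units limit), but is displaced by (i): (i) operates against (h): a current Category 5 Certificate is held. (j) would limit (i) — the compliance score is 70 points, meeting the 66 points threshold — but (k) sets (j) aside: (k) operates against (j): a current Tier 1 Certificate is held. (l), which would lift (k), is not engaged — the space is used for personal purposes only. (b) is therefore removed.
Exception (c) is satisfied on its face — Sora is a registered non-profit; the reference index is 404, meeting the 369 threshold; rent is paid in kind. Turning to paragraph (m): (m) operates — the baseline figure is 589, below the 676 limit. (c) is therefore removed.
Exception (d) fails — total rental receipts for the year are $5,760, not less than $5,300.
Every exception is unavailable, so the rule governs.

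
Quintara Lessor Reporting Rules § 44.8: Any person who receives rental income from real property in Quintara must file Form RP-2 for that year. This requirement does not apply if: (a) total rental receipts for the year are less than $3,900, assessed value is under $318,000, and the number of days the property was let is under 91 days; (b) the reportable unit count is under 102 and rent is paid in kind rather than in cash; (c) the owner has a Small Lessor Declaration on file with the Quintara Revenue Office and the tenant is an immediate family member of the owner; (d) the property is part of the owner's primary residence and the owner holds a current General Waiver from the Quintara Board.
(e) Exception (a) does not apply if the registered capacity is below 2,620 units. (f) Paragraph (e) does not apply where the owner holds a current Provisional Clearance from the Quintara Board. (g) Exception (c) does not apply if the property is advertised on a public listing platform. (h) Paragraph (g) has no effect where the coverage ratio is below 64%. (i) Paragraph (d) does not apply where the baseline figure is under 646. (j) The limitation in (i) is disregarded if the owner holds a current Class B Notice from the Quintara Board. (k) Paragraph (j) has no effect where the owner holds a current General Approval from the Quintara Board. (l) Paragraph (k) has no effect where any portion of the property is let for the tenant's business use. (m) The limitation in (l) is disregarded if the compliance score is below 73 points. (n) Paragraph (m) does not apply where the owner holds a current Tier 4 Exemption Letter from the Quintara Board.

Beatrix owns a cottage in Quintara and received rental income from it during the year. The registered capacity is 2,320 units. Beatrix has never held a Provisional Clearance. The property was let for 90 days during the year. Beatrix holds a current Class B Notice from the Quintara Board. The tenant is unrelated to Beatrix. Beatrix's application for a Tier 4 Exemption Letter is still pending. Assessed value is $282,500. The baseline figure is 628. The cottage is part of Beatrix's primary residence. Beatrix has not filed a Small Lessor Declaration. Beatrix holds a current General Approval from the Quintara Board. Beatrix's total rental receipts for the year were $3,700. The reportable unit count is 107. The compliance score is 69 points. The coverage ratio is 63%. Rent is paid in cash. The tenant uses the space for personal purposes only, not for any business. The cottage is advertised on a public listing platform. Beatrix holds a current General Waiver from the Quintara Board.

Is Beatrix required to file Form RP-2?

Yes — Beatrix must file Form RP-2.

Exception (a) is satisfied on its face — total rental receipts for the year are $3,700, less than the $3,900 limit; assessed value is $282,500, under the $318,000 limit; the number of days the property was let is 90 days, under the 91 days limit. But: (e) operates against (a): the registered capacity is 2,320 units, below the 2,620 units limit. (f), which would lift (e), is not engaged — no current Provisional Clearance is held. Exception (a) does not apply.
Exception (b) does not apply: the reportable unit count is 107, not under 102.
Exception (c) does not apply: no Small Lessor Declaration is on file.
All of (d)'s requirements are met (the cottage is part of the primary residence; a current General Waiver is held). Turning to paragraphs (i)–(n): (i) operates against (d): the baseline figure is 628, under the 646 limit. (j) would limit (i) — a current Class B Notice is held — but (k) sets (j) aside: (k) applies — a current General Approval is held. (l), which would lift (k), is not triggered — the space is used for personal purposes only. Exception (d) does not apply.
Every exception is unavailable, so the rule governs.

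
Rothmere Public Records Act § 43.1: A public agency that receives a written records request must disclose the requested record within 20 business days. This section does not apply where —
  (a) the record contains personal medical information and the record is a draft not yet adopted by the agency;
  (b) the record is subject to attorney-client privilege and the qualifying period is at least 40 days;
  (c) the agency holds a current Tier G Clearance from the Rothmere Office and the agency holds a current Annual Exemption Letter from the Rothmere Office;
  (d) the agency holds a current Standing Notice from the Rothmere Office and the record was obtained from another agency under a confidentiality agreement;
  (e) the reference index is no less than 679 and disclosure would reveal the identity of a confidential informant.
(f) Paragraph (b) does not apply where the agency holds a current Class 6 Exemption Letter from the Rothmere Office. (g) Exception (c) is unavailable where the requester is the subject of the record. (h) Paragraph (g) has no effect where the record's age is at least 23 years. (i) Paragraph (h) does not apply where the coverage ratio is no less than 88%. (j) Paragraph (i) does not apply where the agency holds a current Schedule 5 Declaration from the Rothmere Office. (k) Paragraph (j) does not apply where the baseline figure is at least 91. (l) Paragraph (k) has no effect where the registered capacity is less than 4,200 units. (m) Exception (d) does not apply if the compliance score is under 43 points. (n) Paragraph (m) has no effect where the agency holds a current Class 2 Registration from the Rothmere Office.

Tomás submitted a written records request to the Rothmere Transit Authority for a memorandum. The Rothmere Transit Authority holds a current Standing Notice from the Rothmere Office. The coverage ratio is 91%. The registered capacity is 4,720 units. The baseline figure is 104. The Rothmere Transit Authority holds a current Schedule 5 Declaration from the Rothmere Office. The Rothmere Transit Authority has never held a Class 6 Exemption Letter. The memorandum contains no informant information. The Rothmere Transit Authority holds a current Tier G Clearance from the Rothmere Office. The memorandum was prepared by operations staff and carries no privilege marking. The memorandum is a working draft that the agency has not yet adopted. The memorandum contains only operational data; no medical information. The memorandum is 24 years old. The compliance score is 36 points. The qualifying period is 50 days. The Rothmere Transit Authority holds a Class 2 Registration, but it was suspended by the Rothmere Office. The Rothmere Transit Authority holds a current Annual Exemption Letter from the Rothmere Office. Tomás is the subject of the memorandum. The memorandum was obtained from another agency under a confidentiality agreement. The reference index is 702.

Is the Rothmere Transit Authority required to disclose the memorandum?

Yes — the Rothmere Transit Authority must disclose the memorandum.

Exception (a) does not apply: the memorandum contains only operational data.
Exception (b) does not apply: the memorandum carries no privilege marking.
Exception (c): a current Tier G Clearance is held; a current Annual Exemption Letter is held — every condition holds. But applying paragraphs (g)–(l): (g) operates against (c): Tomás is the subject of the memorandum. (h) is engaged (the record's age is 24 years, meeting the 23 years threshold), but is set aside by (i): (i) operates — the coverage ratio is 91%, meeting the 88% threshold. (j) operates (a current Schedule 5 Declaration is held), but yields to (k): (k) is triggered — the baseline figure is 104, meeting the 91 threshold. (l) does not operate here (the registered capacity is 4,720 units, not less than 4,200 units), so (k) stands. So (c) is unavailable.
Exception (d) is satisfied on its face — a current Standing Notice is held; the memorandum was obtained under a confidentiality agreement. But: (m) operates against (d): the compliance score is 36 points, under the 43 points limit. (n) is not triggered (the Class 2 Registration is not current), so (m) stands. So (d) is unavailable.
Exception (e) does not apply: the memorandum contains no informant information.
Every exception is unavailable, so the rule governs.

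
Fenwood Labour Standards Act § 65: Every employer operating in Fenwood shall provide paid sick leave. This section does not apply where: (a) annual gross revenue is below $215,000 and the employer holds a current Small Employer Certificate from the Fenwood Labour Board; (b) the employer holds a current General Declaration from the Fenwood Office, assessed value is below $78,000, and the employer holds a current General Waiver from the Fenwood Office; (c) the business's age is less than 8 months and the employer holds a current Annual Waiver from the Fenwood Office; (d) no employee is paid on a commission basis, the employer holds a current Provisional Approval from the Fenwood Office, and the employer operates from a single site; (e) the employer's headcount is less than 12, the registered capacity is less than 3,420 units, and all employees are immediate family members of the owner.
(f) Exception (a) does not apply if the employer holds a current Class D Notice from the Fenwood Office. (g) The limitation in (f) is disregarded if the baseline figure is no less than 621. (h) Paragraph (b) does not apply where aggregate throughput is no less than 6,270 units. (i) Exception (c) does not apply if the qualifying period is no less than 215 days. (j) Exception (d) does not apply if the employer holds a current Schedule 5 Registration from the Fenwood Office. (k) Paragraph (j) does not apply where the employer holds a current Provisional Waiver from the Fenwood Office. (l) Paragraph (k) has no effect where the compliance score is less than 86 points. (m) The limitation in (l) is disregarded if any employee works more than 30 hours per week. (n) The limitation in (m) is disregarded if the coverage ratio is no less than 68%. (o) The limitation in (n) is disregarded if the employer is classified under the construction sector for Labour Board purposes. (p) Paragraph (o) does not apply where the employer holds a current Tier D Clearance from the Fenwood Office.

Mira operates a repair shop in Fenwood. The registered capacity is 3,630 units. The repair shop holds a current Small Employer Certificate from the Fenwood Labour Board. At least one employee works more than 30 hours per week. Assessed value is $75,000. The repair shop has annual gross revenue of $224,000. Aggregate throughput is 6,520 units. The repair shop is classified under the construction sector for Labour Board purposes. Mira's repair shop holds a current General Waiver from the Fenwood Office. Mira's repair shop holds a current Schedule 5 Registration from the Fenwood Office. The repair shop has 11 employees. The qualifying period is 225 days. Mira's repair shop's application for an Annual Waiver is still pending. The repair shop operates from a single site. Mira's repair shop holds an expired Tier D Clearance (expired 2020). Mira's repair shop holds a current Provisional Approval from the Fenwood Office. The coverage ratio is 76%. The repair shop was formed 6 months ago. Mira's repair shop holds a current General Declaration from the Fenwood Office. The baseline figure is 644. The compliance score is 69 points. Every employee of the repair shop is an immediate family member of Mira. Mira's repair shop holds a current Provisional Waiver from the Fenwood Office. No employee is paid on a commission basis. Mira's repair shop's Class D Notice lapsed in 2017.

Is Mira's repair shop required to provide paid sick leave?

Exception (a) requires that annual gross revenue is below $215,000; but annual gross revenue is $224,000, not below $215,000, so (a) is unavailable.
Exception (b) is satisfied on its face — a current General Declaration is held; assessed value is $75,000, below the $78,000 limit; a current General Waiver is held. But: (h) operates — aggregate throughput is 6,520 units, meeting the 6,270 units threshold. (b) is therefore removed.
Exception (c) requires that the employer holds a current Annual Waiver from the Fenwood Office; but the Annual Waiver is not current, so (c) is unavailable.
Exception (d)'s conditions are all satisfied: no employee is paid on commission; a current Provisional Approval is held; the employer operates from a single site. Under paragraphs (j)–(p): (j) would limit (d) — a current Schedule 5 Registration is held — but (k) sets (j) aside: (k) applies — a current Provisional Waiver is held. (l) applies (the compliance score is 69 points, less than the 86 points limit), but is itself disapplied by (m): (m) is engaged — at least one employee exceeds 30 hours/week. (n) is triggered (the coverage ratio is 76%, meeting the 68% threshold), but yields to (o): (o) operates against (n): the repair shop is classified under the construction sector. (p), which would lift (o), is not engaged — there is no Tier D Clearance in force. (d) remains available.
Exception (e) does not apply: the registered capacity is 3,630 units, not less than 3,420 units.

No — exception (d) applies; Mira's repair shop is not required to provide paid sick leave.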